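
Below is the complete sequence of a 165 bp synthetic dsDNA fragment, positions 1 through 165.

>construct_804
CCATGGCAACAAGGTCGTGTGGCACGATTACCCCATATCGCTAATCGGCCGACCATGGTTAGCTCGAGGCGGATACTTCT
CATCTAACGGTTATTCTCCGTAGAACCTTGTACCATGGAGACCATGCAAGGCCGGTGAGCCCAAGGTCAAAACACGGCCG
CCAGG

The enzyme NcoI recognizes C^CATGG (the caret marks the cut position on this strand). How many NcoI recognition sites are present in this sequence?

3

CCATGG occurs starting at positions 1, 53, 113.
NcoI cuts at 3 sites.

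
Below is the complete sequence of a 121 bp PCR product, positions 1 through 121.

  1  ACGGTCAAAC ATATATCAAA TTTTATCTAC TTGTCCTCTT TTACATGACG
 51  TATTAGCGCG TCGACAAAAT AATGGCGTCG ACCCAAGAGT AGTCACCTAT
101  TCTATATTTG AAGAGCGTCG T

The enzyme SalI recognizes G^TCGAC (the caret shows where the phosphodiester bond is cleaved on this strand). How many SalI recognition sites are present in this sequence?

GTCGAC occurs starting at positions 60, 77.
SalI cuts at 2 sites.

2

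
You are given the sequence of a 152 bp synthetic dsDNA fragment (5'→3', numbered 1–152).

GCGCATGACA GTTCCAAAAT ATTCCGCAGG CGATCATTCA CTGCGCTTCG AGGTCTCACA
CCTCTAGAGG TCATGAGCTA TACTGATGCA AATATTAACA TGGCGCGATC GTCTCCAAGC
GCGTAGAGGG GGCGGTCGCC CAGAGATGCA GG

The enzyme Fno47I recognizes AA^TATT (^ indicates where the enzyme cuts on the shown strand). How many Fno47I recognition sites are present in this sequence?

2

AATATT occurs starting at positions 18, 91.
Fno47I cuts at 2 sites.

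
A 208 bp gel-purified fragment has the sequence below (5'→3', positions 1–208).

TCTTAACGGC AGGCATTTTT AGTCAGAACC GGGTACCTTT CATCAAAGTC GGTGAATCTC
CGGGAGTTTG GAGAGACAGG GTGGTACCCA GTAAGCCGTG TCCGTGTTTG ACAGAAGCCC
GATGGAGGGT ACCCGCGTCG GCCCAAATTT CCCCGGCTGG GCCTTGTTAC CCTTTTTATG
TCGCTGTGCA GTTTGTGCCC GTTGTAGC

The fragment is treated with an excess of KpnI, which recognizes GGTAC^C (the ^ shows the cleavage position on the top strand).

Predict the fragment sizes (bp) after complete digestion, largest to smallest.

KpnI sites (GGTACC) start at positions 32, 83, 128.
KpnI cuts after base 5 of each site (before the last base), so after positions 36, 87, 132.
Linear molecule, 3 cuts → 4 fragments:
  1–36 → 36 bp
  37–87 → 51 bp
  88–132 → 45 bp
  133–208 → 76 bp
Sorted largest to smallest: 76, 51, 45, 36 bp.

76, 51, 45, 36 bp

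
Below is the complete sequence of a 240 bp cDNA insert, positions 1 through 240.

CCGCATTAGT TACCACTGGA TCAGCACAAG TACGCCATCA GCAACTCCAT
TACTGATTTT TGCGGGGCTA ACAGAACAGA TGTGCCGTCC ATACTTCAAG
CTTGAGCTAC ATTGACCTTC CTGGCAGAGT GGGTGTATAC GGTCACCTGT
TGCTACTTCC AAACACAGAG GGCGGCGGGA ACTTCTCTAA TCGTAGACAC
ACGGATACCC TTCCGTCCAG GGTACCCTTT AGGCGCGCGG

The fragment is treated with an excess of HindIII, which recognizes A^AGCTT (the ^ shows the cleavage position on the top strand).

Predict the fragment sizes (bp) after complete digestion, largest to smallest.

142, 98 bp

The HindIII site (AAGCTT) starts at position 98.
HindIII cuts after the first base of each site, so after position 98.
Linear molecule, 1 cut → 2 fragments:
  1–98 → 98 bp
  99–240 → 142 bp
Sorted largest to smallest: 142, 98 bp.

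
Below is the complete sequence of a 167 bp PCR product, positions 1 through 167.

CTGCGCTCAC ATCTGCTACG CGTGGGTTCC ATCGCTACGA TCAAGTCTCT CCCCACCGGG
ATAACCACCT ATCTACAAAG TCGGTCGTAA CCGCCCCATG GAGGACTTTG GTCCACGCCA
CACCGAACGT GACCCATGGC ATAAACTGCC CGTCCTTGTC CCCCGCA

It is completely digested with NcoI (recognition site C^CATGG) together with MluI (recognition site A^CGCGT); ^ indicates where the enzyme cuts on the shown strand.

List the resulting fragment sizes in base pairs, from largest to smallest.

78, 38, 33, 18 bp

NcoI sites (CCATGG) start at positions 96, 134.
NcoI cuts after the first base of each site, so after positions 96, 134.
The MluI site (ACGCGT) starts at position 18.
MluI cuts after the first base of each site, so after position 18.
Combined cut positions: 18, 96, 134.
Linear molecule, 3 cuts → 4 fragments:
  1–18 → 18 bp
  19–96 → 78 bp
  97–134 → 38 bp
  135–167 → 33 bp
Sorted largest to smallest: 78, 38, 33, 18 bp.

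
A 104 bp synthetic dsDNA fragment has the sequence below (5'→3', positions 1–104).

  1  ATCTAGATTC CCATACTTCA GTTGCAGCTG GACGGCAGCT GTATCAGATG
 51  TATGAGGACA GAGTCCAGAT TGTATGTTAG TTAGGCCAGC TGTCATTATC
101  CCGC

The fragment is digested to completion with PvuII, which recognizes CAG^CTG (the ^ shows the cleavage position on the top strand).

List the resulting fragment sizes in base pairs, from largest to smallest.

PvuII sites (CAGCTG) start at positions 25, 36, 87.
PvuII cuts after base 3 of each site, so after positions 27, 38, 89.
Linear molecule, 3 cuts → 4 fragments:
  1–27 → 27 bp
  28–38 → 11 bp
  39–89 → 51 bp
  90–104 → 15 bp
Sorted largest to smallest: 51, 27, 15, 11 bp.

51, 27, 15, 11 bp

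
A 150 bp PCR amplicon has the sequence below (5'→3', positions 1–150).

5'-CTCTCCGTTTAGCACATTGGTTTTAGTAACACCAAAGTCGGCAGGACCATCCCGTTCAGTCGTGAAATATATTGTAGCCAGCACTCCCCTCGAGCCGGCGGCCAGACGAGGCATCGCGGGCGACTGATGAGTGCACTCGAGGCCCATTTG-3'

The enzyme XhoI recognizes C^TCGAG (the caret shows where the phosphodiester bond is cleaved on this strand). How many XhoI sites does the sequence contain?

CTCGAG occurs starting at positions 89, 136.
XhoI cuts at 2 sites.

2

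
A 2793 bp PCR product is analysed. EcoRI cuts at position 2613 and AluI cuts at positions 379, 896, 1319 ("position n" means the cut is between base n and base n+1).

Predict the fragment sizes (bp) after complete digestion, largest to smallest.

Combined cut positions (sorted): 379, 896, 1319, 2613.
Linear molecule, 4 cuts → 5 fragments:
  379 − 0 = 379 bp
  896 − 379 = 517 bp
  1319 − 896 = 423 bp
  2613 − 1319 = 1294 bp
  2793 − 2613 = 180 bp
Sorted largest to smallest: 1294, 517, 423, 379, 180 bp.

1294, 517, 423, 379, 180 bp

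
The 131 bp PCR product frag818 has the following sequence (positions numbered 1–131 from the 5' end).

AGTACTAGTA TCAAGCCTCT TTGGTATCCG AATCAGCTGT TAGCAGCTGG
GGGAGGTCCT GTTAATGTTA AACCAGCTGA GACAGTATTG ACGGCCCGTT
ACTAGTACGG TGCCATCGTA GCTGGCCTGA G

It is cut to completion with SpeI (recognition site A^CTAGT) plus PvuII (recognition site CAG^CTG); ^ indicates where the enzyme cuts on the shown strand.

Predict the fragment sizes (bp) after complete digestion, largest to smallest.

32, 30, 30, 25, 10, 4 bp

SpeI sites (ACTAGT) start at positions 4, 101.
SpeI cuts after the first base of each site, so after positions 4, 101.
PvuII sites (CAGCTG) start at positions 34, 44, 74.
PvuII cuts after base 3 of each site, so after positions 36, 46, 76.
Combined cut positions: 4, 36, 46, 76, 101.
Linear molecule, 5 cuts → 6 fragments:
  1–4 → 4 bp
  5–36 → 32 bp
  37–46 → 10 bp
  47–76 → 30 bp
  77–101 → 25 bp
  102–131 → 30 bp
Sorted largest to smallest: 32, 30, 30, 25, 10, 4 bp.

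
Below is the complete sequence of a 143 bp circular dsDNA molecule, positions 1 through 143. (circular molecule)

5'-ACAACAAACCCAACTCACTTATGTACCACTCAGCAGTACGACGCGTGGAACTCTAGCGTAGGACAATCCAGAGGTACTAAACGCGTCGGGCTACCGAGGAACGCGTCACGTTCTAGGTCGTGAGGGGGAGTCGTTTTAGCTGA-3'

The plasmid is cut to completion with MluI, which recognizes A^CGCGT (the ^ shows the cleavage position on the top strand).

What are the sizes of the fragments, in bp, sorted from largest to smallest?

MluI sites (ACGCGT) start at positions 41, 81, 101.
MluI cuts after the first base of each site, so after positions 41, 81, 101.
Circular molecule, 3 cuts → 3 fragments:
  42–81 → 40 bp
  82–101 → 20 bp
  102–143 then 1–41 → 42 + 41 = 83 bp
Sorted largest to smallest: 83, 40, 20 bp.

83, 40, 20 bp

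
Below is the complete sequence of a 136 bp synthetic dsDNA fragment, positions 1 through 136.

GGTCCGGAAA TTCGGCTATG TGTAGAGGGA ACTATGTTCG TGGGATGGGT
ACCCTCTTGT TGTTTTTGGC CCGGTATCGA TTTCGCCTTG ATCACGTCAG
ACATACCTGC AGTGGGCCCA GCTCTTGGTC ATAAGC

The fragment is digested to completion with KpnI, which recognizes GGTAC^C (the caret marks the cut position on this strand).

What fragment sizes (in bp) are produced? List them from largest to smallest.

The KpnI site (GGTACC) starts at position 48.
KpnI cuts after base 5 of each site (before the last base), so after position 52.
Linear molecule, 1 cut → 2 fragments:
  1–52 → 52 bp
  53–136 → 84 bp
Sorted largest to smallest: 84, 52 bp.

84, 52 bp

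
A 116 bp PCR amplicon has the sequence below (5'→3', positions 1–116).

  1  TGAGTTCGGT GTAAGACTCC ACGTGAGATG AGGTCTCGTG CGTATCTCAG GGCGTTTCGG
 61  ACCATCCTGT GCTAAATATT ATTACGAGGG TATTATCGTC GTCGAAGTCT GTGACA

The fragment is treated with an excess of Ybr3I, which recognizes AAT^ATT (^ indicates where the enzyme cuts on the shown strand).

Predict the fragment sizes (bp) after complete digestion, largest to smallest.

77, 39 bp

The Ybr3I site (AATATT) starts at position 75.
Ybr3I cuts after base 3 of each site, so after position 77.
Linear molecule, 1 cut → 2 fragments:
  1–77 → 77 bp
  78–116 → 39 bp
Sorted largest to smallest: 77, 39 bp.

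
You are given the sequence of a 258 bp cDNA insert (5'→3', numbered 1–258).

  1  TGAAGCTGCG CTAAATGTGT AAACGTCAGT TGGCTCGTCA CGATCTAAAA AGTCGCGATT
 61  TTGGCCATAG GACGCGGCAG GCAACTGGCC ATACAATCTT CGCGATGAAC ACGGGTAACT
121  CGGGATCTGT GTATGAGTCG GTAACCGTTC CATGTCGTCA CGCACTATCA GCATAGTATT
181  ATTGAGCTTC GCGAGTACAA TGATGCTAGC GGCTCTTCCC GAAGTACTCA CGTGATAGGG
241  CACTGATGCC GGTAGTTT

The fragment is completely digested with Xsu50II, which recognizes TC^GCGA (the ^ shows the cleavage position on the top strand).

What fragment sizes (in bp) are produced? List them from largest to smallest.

Xsu50II sites (TCGCGA) start at positions 53, 100, 189.
Xsu50II cuts after base 2 of each site, so after positions 54, 101, 190.
Linear molecule, 3 cuts → 4 fragments:
  1–54 → 54 bp
  55–101 → 47 bp
  102–190 → 89 bp
  191–258 → 68 bp
Sorted largest to smallest: 89, 68, 54, 47 bp.

89, 68, 54, 47 bp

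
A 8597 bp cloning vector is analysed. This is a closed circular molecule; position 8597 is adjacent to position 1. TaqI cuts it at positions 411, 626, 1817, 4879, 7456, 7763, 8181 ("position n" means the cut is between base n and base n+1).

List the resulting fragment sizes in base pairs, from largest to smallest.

3062, 2577, 1191, 827, 418, 307, 215 bp

Circular molecule, 7 cuts → 7 fragments:
  626 − 411 = 215 bp
  1817 − 626 = 1191 bp
  4879 − 1817 = 3062 bp
  7456 − 4879 = 2577 bp
  7763 − 7456 = 307 bp
  8181 − 7763 = 418 bp
  wrap: 8597 − 8181 + 411 = 827 bp
Sorted largest to smallest: 3062, 2577, 1191, 827, 418, 307, 215 bp.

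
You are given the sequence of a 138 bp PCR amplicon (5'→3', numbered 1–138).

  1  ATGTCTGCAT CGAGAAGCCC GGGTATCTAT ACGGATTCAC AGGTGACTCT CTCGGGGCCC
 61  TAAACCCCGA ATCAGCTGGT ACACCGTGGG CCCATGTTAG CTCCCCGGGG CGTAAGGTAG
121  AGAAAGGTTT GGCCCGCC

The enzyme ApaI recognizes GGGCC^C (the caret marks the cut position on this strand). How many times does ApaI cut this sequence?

GGGCCC occurs starting at positions 55, 88.
ApaI cuts at 2 sites.

2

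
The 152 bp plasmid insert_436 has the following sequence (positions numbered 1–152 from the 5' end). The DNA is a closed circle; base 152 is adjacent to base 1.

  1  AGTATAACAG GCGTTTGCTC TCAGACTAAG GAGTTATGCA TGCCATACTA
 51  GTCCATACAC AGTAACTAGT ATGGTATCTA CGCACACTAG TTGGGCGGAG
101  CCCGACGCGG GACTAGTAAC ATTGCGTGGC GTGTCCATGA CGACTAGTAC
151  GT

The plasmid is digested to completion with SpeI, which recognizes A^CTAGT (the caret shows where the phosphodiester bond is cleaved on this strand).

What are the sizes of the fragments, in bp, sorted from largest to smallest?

SpeI sites (ACTAGT) start at positions 47, 65, 86, 112, 143.
SpeI cuts after the first base of each site, so after positions 47, 65, 86, 112, 143.
Circular molecule, 5 cuts → 5 fragments:
  48–65 → 18 bp
  66–86 → 21 bp
  87–112 → 26 bp
  113–143 → 31 bp
  144–152 then 1–47 → 9 + 47 = 56 bp
Sorted largest to smallest: 56, 31, 26, 21, 18 bp.

56, 31, 26, 21, 18 bp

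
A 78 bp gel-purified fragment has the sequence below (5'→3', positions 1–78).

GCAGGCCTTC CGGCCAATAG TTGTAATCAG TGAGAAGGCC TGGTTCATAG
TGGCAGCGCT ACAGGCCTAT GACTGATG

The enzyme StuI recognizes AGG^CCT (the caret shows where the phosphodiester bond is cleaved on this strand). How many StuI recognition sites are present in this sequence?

AGGCCT occurs starting at positions 3, 36, 63.
StuI cuts at 3 sites.

3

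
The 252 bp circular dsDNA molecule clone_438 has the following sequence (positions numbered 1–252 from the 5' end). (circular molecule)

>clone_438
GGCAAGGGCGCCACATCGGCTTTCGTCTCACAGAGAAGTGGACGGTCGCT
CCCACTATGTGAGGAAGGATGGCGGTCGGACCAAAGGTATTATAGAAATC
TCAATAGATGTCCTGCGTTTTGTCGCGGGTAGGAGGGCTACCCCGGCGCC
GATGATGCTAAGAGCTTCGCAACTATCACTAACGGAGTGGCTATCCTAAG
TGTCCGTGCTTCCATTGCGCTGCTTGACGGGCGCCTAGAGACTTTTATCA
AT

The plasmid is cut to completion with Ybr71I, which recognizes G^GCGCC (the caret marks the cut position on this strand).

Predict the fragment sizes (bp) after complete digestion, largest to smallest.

Ybr71I sites (GGCGCC) start at positions 7, 145, 230.
Ybr71I cuts after the first base of each site, so after positions 7, 145, 230.
Circular molecule, 3 cuts → 3 fragments:
  8–145 → 138 bp
  146–230 → 85 bp
  231–252 then 1–7 → 22 + 7 = 29 bp
Sorted largest to smallest: 138, 85, 29 bp.

138, 85, 29 bp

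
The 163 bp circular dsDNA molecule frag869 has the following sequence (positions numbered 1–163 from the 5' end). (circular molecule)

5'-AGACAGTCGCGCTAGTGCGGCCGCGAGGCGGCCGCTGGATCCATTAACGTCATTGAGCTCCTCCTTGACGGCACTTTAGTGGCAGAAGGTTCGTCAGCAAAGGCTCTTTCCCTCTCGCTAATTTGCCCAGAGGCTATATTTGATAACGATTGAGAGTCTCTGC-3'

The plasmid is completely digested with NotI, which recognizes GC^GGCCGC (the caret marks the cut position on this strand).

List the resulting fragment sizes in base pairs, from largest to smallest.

NotI sites (GCGGCCGC) start at positions 17, 28.
NotI cuts after base 2 of each site, so after positions 18, 29.
Circular molecule, 2 cuts → 2 fragments:
  19–29 → 11 bp
  30–163 then 1–18 → 134 + 18 = 152 bp
Sorted largest to smallest: 152, 11 bp.

152, 11 bp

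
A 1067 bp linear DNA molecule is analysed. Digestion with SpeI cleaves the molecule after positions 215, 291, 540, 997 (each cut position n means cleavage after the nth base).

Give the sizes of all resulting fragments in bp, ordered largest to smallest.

457, 249, 215, 76, 70 bp

Linear molecule, 4 cuts → 5 fragments:
  215 − 0 = 215 bp
  291 − 215 = 76 bp
  540 − 291 = 249 bp
  997 − 540 = 457 bp
  1067 − 997 = 70 bp
Sorted largest to smallest: 457, 249, 215, 76, 70 bp.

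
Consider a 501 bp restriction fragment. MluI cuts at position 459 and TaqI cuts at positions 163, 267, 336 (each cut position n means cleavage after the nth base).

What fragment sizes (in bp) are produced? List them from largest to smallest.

163, 123, 104, 69, 42 bp

Combined cut positions (sorted): 163, 267, 336, 459.
Linear molecule, 4 cuts → 5 fragments:
  163 − 0 = 163 bp
  267 − 163 = 104 bp
  336 − 267 = 69 bp
  459 − 336 = 123 bp
  501 − 459 = 42 bp
Sorted largest to smallest: 163, 123, 104, 69, 42 bp.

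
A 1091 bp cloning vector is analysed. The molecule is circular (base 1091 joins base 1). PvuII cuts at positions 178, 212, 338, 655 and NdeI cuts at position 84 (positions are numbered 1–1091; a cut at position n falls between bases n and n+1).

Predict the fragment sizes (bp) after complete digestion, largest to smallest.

Combined cut positions (sorted): 84, 178, 212, 338, 655.
Circular molecule, 5 cuts → 5 fragments:
  178 − 84 = 94 bp
  212 − 178 = 34 bp
  338 − 212 = 126 bp
  655 − 338 = 317 bp
  wrap: 1091 − 655 + 84 = 520 bp
Sorted largest to smallest: 520, 317, 126, 94, 34 bp.

520, 317, 126, 94, 34 bp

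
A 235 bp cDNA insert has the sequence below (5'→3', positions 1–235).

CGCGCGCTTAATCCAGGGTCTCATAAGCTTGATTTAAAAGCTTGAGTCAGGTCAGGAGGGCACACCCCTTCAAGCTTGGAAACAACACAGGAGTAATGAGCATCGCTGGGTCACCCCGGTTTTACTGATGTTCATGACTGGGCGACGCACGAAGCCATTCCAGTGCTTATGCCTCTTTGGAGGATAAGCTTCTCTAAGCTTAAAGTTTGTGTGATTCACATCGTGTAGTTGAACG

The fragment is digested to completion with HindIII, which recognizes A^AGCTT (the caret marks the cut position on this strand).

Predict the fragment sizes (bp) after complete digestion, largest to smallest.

HindIII sites (AAGCTT) start at positions 25, 38, 72, 186, 196.
HindIII cuts after the first base of each site, so after positions 25, 38, 72, 186, 196.
Linear molecule, 5 cuts → 6 fragments:
  1–25 → 25 bp
  26–38 → 13 bp
  39–72 → 34 bp
  73–186 → 114 bp
  187–196 → 10 bp
  197–235 → 39 bp
Sorted largest to smallest: 114, 39, 34, 25, 13, 10 bp.

114, 39, 34, 25, 13, 10 bp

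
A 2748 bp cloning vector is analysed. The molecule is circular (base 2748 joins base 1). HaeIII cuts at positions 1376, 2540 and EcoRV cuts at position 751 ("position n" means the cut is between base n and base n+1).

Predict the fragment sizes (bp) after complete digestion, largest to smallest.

Combined cut positions (sorted): 751, 1376, 2540.
Circular molecule, 3 cuts → 3 fragments:
  1376 − 751 = 625 bp
  2540 − 1376 = 1164 bp
  wrap: 2748 − 2540 + 751 = 959 bp
Sorted largest to smallest: 1164, 959, 625 bp.

1164, 959, 625 bp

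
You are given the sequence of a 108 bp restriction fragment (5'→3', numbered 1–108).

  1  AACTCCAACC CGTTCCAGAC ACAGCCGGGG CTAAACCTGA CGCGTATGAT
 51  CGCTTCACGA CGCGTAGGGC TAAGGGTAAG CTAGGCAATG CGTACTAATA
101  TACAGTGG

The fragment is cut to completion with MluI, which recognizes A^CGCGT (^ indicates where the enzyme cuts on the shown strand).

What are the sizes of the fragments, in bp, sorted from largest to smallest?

48, 40, 20 bp

MluI sites (ACGCGT) start at positions 40, 60.
MluI cuts after the first base of each site, so after positions 40, 60.
Linear molecule, 2 cuts → 3 fragments:
  1–40 → 40 bp
  41–60 → 20 bp
  61–108 → 48 bp
Sorted largest to smallest: 48, 40, 20 bp.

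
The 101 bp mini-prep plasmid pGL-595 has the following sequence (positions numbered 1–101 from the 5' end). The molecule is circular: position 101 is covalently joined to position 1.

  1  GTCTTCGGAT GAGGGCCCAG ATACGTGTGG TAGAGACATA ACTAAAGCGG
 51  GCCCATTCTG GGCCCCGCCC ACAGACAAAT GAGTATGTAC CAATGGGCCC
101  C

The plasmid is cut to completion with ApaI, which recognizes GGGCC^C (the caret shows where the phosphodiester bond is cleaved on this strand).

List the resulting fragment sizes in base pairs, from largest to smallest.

ApaI sites (GGGCCC) start at positions 13, 49, 60, 95.
ApaI cuts after base 5 of each site (before the last base), so after positions 17, 53, 64, 99.
Circular molecule, 4 cuts → 4 fragments:
  18–53 → 36 bp
  54–64 → 11 bp
  65–99 → 35 bp
  100–101 then 1–17 → 2 + 17 = 19 bp
Sorted largest to smallest: 36, 35, 19, 11 bp.

36, 35, 19, 11 bp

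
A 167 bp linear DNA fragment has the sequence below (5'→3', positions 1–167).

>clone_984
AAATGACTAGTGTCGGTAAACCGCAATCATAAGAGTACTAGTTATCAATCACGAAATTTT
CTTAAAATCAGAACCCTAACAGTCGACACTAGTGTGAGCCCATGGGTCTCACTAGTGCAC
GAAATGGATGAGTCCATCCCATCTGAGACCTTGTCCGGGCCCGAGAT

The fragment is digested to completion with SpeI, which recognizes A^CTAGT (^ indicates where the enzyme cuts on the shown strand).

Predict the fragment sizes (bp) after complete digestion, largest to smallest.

56, 51, 31, 23, 6 bp

SpeI sites (ACTAGT) start at positions 6, 37, 88, 111.
SpeI cuts after the first base of each site, so after positions 6, 37, 88, 111.
Linear molecule, 4 cuts → 5 fragments:
  1–6 → 6 bp
  7–37 → 31 bp
  38–88 → 51 bp
  89–111 → 23 bp
  112–167 → 56 bp
Sorted largest to smallest: 56, 51, 31, 23, 6 bp.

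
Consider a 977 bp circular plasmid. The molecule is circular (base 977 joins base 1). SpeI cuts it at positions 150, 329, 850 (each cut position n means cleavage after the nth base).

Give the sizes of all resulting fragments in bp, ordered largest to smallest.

521, 277, 179 bp

Circular molecule, 3 cuts → 3 fragments:
  329 − 150 = 179 bp
  850 − 329 = 521 bp
  wrap: 977 − 850 + 150 = 277 bp
Sorted largest to smallest: 521, 277, 179 bp.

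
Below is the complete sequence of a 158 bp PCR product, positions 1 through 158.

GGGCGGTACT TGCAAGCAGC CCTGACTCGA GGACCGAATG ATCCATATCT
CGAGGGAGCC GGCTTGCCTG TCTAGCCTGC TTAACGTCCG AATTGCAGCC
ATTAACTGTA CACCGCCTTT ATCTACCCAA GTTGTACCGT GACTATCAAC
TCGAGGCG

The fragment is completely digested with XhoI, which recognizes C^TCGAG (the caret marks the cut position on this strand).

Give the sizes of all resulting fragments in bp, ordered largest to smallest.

101, 26, 23, 8 bp

XhoI sites (CTCGAG) start at positions 26, 49, 150.
XhoI cuts after the first base of each site, so after positions 26, 49, 150.
Linear molecule, 3 cuts → 4 fragments:
  1–26 → 26 bp
  27–49 → 23 bp
  50–150 → 101 bp
  151–158 → 8 bp
Sorted largest to smallest: 101, 26, 23, 8 bp.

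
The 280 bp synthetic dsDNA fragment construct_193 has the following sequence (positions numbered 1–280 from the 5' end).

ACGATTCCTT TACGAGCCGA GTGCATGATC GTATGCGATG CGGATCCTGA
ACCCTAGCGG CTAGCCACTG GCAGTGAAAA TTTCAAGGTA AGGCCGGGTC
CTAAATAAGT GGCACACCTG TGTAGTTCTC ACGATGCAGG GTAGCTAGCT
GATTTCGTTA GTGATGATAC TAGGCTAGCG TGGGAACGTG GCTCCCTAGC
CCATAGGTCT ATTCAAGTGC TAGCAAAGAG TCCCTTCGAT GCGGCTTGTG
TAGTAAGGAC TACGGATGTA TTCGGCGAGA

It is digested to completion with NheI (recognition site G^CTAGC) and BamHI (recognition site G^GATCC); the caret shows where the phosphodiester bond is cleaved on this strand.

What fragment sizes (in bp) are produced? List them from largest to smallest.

84, 61, 45, 42, 30, 18 bp

NheI sites (GCTAGC) start at positions 60, 144, 174, 219.
NheI cuts after the first base of each site, so after positions 60, 144, 174, 219.
The BamHI site (GGATCC) starts at position 42.
BamHI cuts after the first base of each site, so after position 42.
Combined cut positions: 42, 60, 144, 174, 219.
Linear molecule, 5 cuts → 6 fragments:
  1–42 → 42 bp
  43–60 → 18 bp
  61–144 → 84 bp
  145–174 → 30 bp
  175–219 → 45 bp
  220–280 → 61 bp
Sorted largest to smallest: 84, 61, 45, 42, 30, 18 bp.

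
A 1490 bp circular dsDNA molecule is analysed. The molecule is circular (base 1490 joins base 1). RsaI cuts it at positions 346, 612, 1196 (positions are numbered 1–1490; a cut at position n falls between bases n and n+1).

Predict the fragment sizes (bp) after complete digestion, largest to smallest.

640, 584, 266 bp

Circular molecule, 3 cuts → 3 fragments:
  612 − 346 = 266 bp
  1196 − 612 = 584 bp
  wrap: 1490 − 1196 + 346 = 640 bp
Sorted largest to smallest: 640, 584, 266 bp.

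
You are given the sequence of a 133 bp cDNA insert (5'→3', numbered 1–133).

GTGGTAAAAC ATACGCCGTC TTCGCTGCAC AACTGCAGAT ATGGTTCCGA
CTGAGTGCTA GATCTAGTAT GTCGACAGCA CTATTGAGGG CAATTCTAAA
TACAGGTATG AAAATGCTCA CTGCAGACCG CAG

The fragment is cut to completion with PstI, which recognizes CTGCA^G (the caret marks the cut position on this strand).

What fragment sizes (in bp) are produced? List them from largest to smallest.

PstI sites (CTGCAG) start at positions 33, 121.
PstI cuts after base 5 of each site (before the last base), so after positions 37, 125.
Linear molecule, 2 cuts → 3 fragments:
  1–37 → 37 bp
  38–125 → 88 bp
  126–133 → 8 bp
Sorted largest to smallest: 88, 37, 8 bp.

88, 37, 8 bp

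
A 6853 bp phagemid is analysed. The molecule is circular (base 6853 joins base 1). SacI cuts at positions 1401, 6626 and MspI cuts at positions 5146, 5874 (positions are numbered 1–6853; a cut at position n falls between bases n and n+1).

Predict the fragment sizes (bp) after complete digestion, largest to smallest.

3745, 1628, 752, 728 bp

Combined cut positions (sorted): 1401, 5146, 5874, 6626.
Circular molecule, 4 cuts → 4 fragments:
  5146 − 1401 = 3745 bp
  5874 − 5146 = 728 bp
  6626 − 5874 = 752 bp
  wrap: 6853 − 6626 + 1401 = 1628 bp
Sorted largest to smallest: 3745, 1628, 752, 728 bp.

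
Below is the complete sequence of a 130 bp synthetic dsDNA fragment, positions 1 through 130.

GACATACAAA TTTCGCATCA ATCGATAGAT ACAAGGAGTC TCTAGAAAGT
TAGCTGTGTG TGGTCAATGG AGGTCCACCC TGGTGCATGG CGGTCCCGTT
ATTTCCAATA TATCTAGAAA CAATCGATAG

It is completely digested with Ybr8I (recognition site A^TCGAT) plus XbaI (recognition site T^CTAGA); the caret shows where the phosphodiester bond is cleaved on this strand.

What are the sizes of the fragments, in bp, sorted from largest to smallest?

72, 21, 20, 10, 7 bp

Ybr8I sites (ATCGAT) start at positions 21, 123.
Ybr8I cuts after the first base of each site, so after positions 21, 123.
XbaI sites (TCTAGA) start at positions 41, 113.
XbaI cuts after the first base of each site, so after positions 41, 113.
Combined cut positions: 21, 41, 113, 123.
Linear molecule, 4 cuts → 5 fragments:
  1–21 → 21 bp
  22–41 → 20 bp
  42–113 → 72 bp
  114–123 → 10 bp
  124–130 → 7 bp
Sorted largest to smallest: 72, 21, 20, 10, 7 bp.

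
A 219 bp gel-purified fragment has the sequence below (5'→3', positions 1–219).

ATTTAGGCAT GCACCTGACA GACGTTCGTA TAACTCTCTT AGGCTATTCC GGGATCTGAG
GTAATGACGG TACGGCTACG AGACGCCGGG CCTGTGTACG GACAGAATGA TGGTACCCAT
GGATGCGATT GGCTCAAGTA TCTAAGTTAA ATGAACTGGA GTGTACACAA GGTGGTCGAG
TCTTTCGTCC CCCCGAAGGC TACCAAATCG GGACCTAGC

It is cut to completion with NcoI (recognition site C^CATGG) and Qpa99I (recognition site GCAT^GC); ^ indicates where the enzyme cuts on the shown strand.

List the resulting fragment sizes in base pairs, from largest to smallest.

The NcoI site (CCATGG) starts at position 117.
NcoI cuts after the first base of each site, so after position 117.
The Qpa99I site (GCATGC) starts at position 7.
Qpa99I cuts after base 4 of each site, so after position 10.
Combined cut positions: 10, 117.
Linear molecule, 2 cuts → 3 fragments:
  1–10 → 10 bp
  11–117 → 107 bp
  118–219 → 102 bp
Sorted largest to smallest: 107, 102, 10 bp.

107, 102, 10 bp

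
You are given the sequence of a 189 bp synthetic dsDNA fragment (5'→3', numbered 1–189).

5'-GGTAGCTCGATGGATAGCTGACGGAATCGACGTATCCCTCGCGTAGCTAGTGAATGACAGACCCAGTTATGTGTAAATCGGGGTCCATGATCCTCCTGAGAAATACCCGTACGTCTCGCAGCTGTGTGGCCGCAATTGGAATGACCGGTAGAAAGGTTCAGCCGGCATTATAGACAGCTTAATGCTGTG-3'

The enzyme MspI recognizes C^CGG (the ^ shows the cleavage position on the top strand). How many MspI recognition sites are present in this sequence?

CCGG occurs starting at positions 145, 162.
MspI cuts at 2 sites.

2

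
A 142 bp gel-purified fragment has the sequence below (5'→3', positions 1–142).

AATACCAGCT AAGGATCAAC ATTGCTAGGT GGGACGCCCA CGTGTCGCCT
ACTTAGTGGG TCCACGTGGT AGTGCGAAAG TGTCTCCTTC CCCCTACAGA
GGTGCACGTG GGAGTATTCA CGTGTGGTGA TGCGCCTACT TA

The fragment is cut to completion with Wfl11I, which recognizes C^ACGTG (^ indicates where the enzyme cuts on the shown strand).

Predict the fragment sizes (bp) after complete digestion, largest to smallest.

42, 39, 24, 23, 14 bp

Wfl11I sites (CACGTG) start at positions 39, 63, 105, 119.
Wfl11I cuts after the first base of each site, so after positions 39, 63, 105, 119.
Linear molecule, 4 cuts → 5 fragments:
  1–39 → 39 bp
  40–63 → 24 bp
  64–105 → 42 bp
  106–119 → 14 bp
  120–142 → 23 bp
Sorted largest to smallest: 42, 39, 24, 23, 14 bp.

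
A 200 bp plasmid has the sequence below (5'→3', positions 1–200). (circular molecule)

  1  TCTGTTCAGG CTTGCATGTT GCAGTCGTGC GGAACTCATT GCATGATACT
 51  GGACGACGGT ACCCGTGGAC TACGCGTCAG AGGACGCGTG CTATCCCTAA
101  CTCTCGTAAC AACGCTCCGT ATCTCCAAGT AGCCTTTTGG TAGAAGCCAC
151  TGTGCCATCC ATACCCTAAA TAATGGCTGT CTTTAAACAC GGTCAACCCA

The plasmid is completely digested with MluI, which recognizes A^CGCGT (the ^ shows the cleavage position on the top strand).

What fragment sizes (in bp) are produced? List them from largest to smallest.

188, 12 bp

MluI sites (ACGCGT) start at positions 72, 84.
MluI cuts after the first base of each site, so after positions 72, 84.
Circular molecule, 2 cuts → 2 fragments:
  73–84 → 12 bp
  85–200 then 1–72 → 116 + 72 = 188 bp
Sorted largest to smallest: 188, 12 bp.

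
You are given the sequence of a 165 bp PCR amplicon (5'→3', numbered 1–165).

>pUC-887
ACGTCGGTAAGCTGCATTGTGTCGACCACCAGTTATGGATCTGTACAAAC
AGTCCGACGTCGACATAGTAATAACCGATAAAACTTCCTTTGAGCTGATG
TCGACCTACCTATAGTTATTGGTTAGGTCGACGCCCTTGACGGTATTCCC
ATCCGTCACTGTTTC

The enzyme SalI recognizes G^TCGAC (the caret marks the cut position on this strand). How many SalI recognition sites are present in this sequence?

GTCGAC occurs starting at positions 21, 59, 100, 127.
SalI cuts at 4 sites.

4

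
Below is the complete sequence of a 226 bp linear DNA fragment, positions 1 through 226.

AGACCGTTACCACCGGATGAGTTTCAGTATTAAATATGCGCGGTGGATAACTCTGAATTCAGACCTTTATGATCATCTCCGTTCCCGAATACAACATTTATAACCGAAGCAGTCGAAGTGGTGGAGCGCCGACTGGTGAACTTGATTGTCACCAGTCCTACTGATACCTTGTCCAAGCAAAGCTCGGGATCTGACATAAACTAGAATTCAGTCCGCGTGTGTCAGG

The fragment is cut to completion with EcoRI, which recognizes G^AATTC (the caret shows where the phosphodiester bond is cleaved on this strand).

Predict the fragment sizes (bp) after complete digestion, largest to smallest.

149, 55, 22 bp

EcoRI sites (GAATTC) start at positions 55, 204.
EcoRI cuts after the first base of each site, so after positions 55, 204.
Linear molecule, 2 cuts → 3 fragments:
  1–55 → 55 bp
  56–204 → 149 bp
  205–226 → 22 bp
Sorted largest to smallest: 149, 55, 22 bp.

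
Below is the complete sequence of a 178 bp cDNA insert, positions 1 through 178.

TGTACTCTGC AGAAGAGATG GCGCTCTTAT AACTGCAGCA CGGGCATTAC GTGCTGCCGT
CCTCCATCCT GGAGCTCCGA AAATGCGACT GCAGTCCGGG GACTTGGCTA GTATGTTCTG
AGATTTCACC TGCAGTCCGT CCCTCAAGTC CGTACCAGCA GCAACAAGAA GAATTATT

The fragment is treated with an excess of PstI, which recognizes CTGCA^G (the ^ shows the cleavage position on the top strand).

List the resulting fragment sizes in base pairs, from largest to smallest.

PstI sites (CTGCAG) start at positions 7, 33, 89, 130.
PstI cuts after base 5 of each site (before the last base), so after positions 11, 37, 93, 134.
Linear molecule, 4 cuts → 5 fragments:
  1–11 → 11 bp
  12–37 → 26 bp
  38–93 → 56 bp
  94–134 → 41 bp
  135–178 → 44 bp
Sorted largest to smallest: 56, 44, 41, 26, 11 bp.

56, 44, 41, 26, 11 bp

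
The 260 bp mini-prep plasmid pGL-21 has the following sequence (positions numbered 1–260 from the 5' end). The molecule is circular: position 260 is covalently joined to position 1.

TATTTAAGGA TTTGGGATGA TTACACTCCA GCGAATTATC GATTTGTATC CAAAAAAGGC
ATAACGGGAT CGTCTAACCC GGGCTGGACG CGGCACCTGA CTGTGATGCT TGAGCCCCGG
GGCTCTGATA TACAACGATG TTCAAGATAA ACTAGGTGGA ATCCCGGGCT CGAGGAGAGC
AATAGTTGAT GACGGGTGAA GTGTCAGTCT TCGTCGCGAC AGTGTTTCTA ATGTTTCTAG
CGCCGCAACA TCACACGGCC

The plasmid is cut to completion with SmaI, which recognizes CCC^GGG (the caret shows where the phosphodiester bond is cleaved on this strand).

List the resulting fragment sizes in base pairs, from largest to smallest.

175, 47, 38 bp

SmaI sites (CCCGGG) start at positions 78, 116, 163.
SmaI cuts after base 3 of each site, so after positions 80, 118, 165.
Circular molecule, 3 cuts → 3 fragments:
  81–118 → 38 bp
  119–165 → 47 bp
  166–260 then 1–80 → 95 + 80 = 175 bp
Sorted largest to smallest: 175, 47, 38 bp.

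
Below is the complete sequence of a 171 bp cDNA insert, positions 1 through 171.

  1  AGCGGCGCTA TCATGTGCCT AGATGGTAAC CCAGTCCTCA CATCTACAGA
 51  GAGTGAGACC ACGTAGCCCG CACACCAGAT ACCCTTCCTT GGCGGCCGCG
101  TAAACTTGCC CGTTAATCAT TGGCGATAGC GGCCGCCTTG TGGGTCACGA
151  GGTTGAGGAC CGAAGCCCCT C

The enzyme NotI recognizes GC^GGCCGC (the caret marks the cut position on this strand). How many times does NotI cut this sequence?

2

GCGGCCGC occurs starting at positions 92, 129.
NotI cuts at 2 sites.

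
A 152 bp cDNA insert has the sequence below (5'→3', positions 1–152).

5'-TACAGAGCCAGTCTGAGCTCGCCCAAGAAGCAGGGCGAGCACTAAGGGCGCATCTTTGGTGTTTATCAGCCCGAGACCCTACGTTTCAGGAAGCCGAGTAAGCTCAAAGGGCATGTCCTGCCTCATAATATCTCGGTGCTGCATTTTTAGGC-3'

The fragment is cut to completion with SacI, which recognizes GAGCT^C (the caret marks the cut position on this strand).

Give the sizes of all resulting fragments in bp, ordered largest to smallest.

The SacI site (GAGCTC) starts at position 15.
SacI cuts after base 5 of each site (before the last base), so after position 19.
Linear molecule, 1 cut → 2 fragments:
  1–19 → 19 bp
  20–152 → 133 bp
Sorted largest to smallest: 133, 19 bp.

133, 19 bp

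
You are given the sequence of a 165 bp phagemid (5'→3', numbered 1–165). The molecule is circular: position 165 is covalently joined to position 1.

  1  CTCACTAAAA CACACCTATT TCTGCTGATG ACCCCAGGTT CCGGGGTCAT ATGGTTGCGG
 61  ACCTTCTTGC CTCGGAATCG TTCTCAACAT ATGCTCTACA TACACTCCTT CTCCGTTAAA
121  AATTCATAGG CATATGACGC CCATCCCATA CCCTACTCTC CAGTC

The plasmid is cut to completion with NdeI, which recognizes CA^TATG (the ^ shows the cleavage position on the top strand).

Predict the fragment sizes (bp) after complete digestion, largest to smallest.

82, 43, 40 bp

NdeI sites (CATATG) start at positions 48, 88, 131.
NdeI cuts after base 2 of each site, so after positions 49, 89, 132.
Circular molecule, 3 cuts → 3 fragments:
  50–89 → 40 bp
  90–132 → 43 bp
  133–165 then 1–49 → 33 + 49 = 82 bp
Sorted largest to smallest: 82, 43, 40 bp.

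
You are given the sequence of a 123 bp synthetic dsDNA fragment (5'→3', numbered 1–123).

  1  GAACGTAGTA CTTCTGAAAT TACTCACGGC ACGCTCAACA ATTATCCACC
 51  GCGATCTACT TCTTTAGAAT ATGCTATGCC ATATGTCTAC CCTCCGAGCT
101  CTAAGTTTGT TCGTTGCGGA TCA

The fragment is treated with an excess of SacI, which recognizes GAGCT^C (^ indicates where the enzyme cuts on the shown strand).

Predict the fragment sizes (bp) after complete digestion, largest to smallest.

100, 23 bp

The SacI site (GAGCTC) starts at position 96.
SacI cuts after base 5 of each site (before the last base), so after position 100.
Linear molecule, 1 cut → 2 fragments:
  1–100 → 100 bp
  101–123 → 23 bp
Sorted largest to smallest: 100, 23 bp.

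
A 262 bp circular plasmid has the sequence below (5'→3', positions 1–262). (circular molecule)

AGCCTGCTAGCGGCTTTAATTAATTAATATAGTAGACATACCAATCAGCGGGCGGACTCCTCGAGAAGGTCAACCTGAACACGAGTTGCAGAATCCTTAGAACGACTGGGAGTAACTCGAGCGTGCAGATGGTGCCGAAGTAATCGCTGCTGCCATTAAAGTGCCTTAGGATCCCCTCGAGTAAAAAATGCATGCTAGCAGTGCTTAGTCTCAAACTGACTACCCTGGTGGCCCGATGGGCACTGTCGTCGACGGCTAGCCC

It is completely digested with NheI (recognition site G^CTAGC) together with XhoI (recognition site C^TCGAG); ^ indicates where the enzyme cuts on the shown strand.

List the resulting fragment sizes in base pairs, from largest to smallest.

61, 60, 56, 54, 18, 13 bp

NheI sites (GCTAGC) start at positions 6, 194, 255.
NheI cuts after the first base of each site, so after positions 6, 194, 255.
XhoI sites (CTCGAG) start at positions 60, 116, 176.
XhoI cuts after the first base of each site, so after positions 60, 116, 176.
Combined cut positions: 6, 60, 116, 176, 194, 255.
Circular molecule, 6 cuts → 6 fragments:
  7–60 → 54 bp
  61–116 → 56 bp
  117–176 → 60 bp
  177–194 → 18 bp
  195–255 → 61 bp
  256–262 then 1–6 → 7 + 6 = 13 bp
Sorted largest to smallest: 61, 60, 56, 54, 18, 13 bp.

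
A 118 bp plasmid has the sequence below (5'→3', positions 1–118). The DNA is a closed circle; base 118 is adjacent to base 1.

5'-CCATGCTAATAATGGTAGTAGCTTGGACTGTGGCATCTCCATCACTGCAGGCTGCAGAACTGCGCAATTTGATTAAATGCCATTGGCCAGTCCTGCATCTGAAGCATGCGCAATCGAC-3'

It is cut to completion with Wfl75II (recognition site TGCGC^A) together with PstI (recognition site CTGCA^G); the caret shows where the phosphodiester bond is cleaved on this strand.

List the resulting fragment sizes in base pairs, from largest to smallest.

Wfl75II sites (TGCGCA) start at positions 61, 107.
Wfl75II cuts after base 5 of each site (before the last base), so after positions 65, 111.
PstI sites (CTGCAG) start at positions 45, 52.
PstI cuts after base 5 of each site (before the last base), so after positions 49, 56.
Combined cut positions: 49, 56, 65, 111.
Circular molecule, 4 cuts → 4 fragments:
  50–56 → 7 bp
  57–65 → 9 bp
  66–111 → 46 bp
  112–118 then 1–49 → 7 + 49 = 56 bp
Sorted largest to smallest: 56, 46, 9, 7 bp.

56, 46, 9, 7 bp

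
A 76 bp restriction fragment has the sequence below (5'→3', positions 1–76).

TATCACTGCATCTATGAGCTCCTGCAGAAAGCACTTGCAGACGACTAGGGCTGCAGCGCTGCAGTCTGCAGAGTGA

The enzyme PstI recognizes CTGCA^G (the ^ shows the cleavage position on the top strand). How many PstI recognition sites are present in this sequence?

4

CTGCAG occurs starting at positions 22, 51, 59, 66.
PstI cuts at 4 sites.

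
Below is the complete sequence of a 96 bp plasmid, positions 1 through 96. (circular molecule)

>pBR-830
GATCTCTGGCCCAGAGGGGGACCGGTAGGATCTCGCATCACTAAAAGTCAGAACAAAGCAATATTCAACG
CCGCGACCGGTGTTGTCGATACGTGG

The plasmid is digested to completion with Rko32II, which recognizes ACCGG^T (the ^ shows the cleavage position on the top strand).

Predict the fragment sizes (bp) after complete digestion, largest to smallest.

55, 41 bp

Rko32II sites (ACCGGT) start at positions 21, 76.
Rko32II cuts after base 5 of each site (before the last base), so after positions 25, 80.
Circular molecule, 2 cuts → 2 fragments:
  26–80 → 55 bp
  81–96 then 1–25 → 16 + 25 = 41 bp
Sorted largest to smallest: 55, 41 bp.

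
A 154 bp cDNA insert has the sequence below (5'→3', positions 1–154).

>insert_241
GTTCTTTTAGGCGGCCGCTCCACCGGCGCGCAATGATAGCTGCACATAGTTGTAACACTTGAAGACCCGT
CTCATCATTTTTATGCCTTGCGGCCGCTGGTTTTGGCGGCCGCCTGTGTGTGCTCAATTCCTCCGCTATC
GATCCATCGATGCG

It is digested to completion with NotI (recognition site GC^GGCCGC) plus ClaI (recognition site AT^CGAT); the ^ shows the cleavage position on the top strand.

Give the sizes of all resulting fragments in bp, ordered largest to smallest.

79, 32, 16, 12, 8, 7 bp

NotI sites (GCGGCCGC) start at positions 11, 90, 106.
NotI cuts after base 2 of each site, so after positions 12, 91, 107.
ClaI sites (ATCGAT) start at positions 138, 146.
ClaI cuts after base 2 of each site, so after positions 139, 147.
Combined cut positions: 12, 91, 107, 139, 147.
Linear molecule, 5 cuts → 6 fragments:
  1–12 → 12 bp
  13–91 → 79 bp
  92–107 → 16 bp
  108–139 → 32 bp
  140–147 → 8 bp
  148–154 → 7 bp
Sorted largest to smallest: 79, 32, 16, 12, 8, 7 bp.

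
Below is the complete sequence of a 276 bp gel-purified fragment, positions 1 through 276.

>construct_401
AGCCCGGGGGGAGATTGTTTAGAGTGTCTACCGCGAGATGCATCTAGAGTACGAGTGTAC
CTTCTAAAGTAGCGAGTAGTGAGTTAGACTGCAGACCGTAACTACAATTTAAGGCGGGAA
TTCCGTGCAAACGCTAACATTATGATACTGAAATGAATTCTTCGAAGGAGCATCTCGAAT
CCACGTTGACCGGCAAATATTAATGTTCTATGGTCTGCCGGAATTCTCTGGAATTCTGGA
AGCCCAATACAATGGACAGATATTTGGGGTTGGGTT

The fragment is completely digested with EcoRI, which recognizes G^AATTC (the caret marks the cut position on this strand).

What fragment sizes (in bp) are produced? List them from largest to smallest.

EcoRI sites (GAATTC) start at positions 118, 155, 221, 231.
EcoRI cuts after the first base of each site, so after positions 118, 155, 221, 231.
Linear molecule, 4 cuts → 5 fragments:
  1–118 → 118 bp
  119–155 → 37 bp
  156–221 → 66 bp
  222–231 → 10 bp
  232–276 → 45 bp
Sorted largest to smallest: 118, 66, 45, 37, 10 bp.

118, 66, 45, 37, 10 bp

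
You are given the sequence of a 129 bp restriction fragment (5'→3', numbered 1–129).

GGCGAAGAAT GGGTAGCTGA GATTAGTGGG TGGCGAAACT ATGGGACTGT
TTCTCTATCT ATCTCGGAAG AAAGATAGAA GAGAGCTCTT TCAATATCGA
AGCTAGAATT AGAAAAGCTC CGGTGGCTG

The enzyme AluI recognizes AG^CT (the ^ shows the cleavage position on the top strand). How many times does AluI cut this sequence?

4

AGCT occurs starting at positions 15, 84, 101, 116.
AluI cuts at 4 sites.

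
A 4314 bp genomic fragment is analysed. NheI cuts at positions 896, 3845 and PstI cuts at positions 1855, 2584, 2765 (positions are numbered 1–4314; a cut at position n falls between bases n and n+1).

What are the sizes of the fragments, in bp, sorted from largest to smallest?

1080, 959, 896, 729, 469, 181 bp

Combined cut positions (sorted): 896, 1855, 2584, 2765, 3845.
Linear molecule, 5 cuts → 6 fragments:
  896 − 0 = 896 bp
  1855 − 896 = 959 bp
  2584 − 1855 = 729 bp
  2765 − 2584 = 181 bp
  3845 − 2765 = 1080 bp
  4314 − 3845 = 469 bp
Sorted largest to smallest: 1080, 959, 896, 729, 469, 181 bp.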